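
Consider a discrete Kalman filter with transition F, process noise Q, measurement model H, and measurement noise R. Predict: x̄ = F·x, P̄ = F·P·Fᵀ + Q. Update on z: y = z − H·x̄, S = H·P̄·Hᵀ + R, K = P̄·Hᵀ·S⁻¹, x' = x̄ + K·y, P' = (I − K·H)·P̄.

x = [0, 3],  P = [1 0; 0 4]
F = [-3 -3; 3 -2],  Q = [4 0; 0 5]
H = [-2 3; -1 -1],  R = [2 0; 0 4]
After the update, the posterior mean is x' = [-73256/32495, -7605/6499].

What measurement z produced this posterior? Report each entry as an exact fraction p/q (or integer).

x̄ = F·x = [-9, -6]
P̄ = F·P·Fᵀ + Q = [49 15; 15 30]
S = H·P̄·Hᵀ + R = [288 -7; -7 113]
K = P̄·Hᵀ·S⁻¹ = [-6437/32495 -18803/32495; 1293/6499 -2508/6499]
x' − x̄ = [219199/32495, 31389/6499] = K·y
y = (KᵀK)⁻¹·Kᵀ·(x' − x̄) = [1, -12]
z = y + H·x̄ = [1, -12] + [0, 15] = [1, 3]

z = [1, 3]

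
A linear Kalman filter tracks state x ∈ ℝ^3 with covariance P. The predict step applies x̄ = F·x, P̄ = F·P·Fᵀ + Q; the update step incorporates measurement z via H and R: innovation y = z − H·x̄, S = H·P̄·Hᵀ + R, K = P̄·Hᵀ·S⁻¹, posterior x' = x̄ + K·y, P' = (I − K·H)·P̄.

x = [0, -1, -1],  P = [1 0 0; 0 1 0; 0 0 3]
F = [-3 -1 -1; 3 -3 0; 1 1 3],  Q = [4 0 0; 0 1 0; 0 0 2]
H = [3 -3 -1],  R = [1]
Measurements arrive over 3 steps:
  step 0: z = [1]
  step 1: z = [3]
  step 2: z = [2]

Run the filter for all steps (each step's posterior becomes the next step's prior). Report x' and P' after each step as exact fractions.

step 0: x' = [2, 3, -4], P' = [1245/271 1449/271 -653/271; 1449/271 4673/542 -2625/271; -653/271 -2625/271 5951/271]
step 1: x' = [-4375073/936815, -2962419/936815, -7047323/936815], P' = [25450347/936815 16760511/936815 25915007/936815; 16760511/936815 11548643/936815 15711591/936815; 25915007/936815 15711591/936815 30855057/936815]
step 2: x' = [152212533/1551683695, 1737261339/1551683695, -7872104383/1551683695], P' = [8424954199/1551683695 11513352789/3103367390 7675969966/1551683695; 11513352789/3103367390 38258813633/12413469560 11993703567/6206734780; 7675969966/1551683695 11993703567/6206734780 28742506023/3103367390]

step 0: x̄ = F·x = [2, 3, -4]
step 0: P̄ = F·P·Fᵀ + Q = [17 -6 -13; -6 19 0; -13 0 31]
step 0: y = z − H·x̄ = [0]
step 0: S = H·P̄·Hᵀ + R = [542]
step 0: K = P̄·Hᵀ·S⁻¹ = [41/271; -75/542; -35/271]
step 0: x' = x̄ + K·y = [2, 3, -4]
step 0: P' = (I − K·H)·P̄ = [1245/271 1449/271 -653/271; 1449/271 4673/542 -2625/271; -653/271 -2625/271 5951/271]
step 1: x̄ = F·x = [-5, -3, -7]
step 1: P̄ = F·P·Fᵀ + Q = [40205/542 -2835/542 -25381/542; -2835/542 12845/542 28947/542; -25381/542 28947/542 81825/542]
step 1: y = z − H·x̄ = [2]
step 1: S = H·P̄·Hᵀ + R = [936815/542]
step 1: K = P̄·Hᵀ·S⁻¹ = [154501/936815; -75987/936815; -244809/936815]
step 1: x' = x̄ + K·y = [-4375073/936815, -2962419/936815, -7047323/936815]
step 1: P' = (I − K·H)·P̄ = [25450347/936815 16760511/936815 25915007/936815; 16760511/936815 11548643/936815 15711591/936815; 25915007/936815 15711591/936815 30855057/936815]
step 2: x̄ = F·x = [23134961/936815, -4237962/936815, -28479461/936815]
step 2: P̄ = F·P·Fᵀ + Q = [562680373/936815 -124454376/936815 -569503333/936815; -124454376/936815 32238527/936815 133535856/936815; -569503333/936815 133535856/936815 599848743/936815]
step 2: y = z − H·x̄ = [-21744920/187363]
step 2: S = H·P̄·Hᵀ + R = [2482693912/187363]
step 2: K = P̄·Hᵀ·S⁻¹ = [131545379/620673478; -120722913/2482693912; -270896631/1241346956]
step 2: x' = x̄ + K·y = [152212533/1551683695, 1737261339/1551683695, -7872104383/1551683695]
step 2: P' = (I − K·H)·P̄ = [8424954199/1551683695 11513352789/3103367390 7675969966/1551683695; 11513352789/3103367390 38258813633/12413469560 11993703567/6206734780; 7675969966/1551683695 11993703567/6206734780 28742506023/3103367390]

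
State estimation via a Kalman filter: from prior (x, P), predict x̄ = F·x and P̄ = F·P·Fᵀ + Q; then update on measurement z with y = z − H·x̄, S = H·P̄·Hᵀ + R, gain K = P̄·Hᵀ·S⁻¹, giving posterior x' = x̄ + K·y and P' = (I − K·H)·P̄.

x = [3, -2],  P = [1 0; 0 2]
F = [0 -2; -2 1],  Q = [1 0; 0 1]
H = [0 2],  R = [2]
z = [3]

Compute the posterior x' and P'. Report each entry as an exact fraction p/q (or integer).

x' = [-16/15, 13/15]
P' = [103/15 -4/15; -4/15 7/15]

x̄ = F·x = [4, -8]
P̄ = F·P·Fᵀ + Q = [9 -4; -4 7]
y = z − H·x̄ = [19]
S = H·P̄·Hᵀ + R = [30]
K = P̄·Hᵀ·S⁻¹ = [-4/15; 7/15]
x' = x̄ + K·y = [-16/15, 13/15]
P' = (I − K·H)·P̄ = [103/15 -4/15; -4/15 7/15]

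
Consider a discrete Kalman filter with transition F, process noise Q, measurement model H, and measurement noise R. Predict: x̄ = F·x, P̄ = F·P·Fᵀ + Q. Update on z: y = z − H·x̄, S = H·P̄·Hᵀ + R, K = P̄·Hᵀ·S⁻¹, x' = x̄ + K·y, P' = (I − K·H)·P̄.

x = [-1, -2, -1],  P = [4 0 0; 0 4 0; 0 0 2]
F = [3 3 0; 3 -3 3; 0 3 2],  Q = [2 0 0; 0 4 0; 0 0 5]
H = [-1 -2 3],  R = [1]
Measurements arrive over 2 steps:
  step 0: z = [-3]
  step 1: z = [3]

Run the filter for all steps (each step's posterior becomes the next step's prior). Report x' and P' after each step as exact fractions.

step 0: x' = [-2067/241, -780/241, -1451/241], P' = [17545/241 2210/241 14649/482; 2210/241 5754/241 4551/241; 14649/482 4551/241 21955/964]
step 1: x' = [-10924185/357557, -8103498/357557, -8685602/357557], P' = [1600716496/1787785 197562835/357557 1192032561/1787785; 197562835/357557 248245077/715114 297128277/715114; 1192032561/1787785 297128277/715114 892600806/1787785]

step 0: x̄ = F·x = [-9, 0, -8]
step 0: P̄ = F·P·Fᵀ + Q = [74 0 36; 0 94 -24; 36 -24 49]
step 0: y = z − H·x̄ = [12]
step 0: S = H·P̄·Hᵀ + R = [964]
step 0: K = P̄·Hᵀ·S⁻¹ = [17/482; -65/241; 159/964]
step 0: x' = x̄ + K·y = [-2067/241, -780/241, -1451/241]
step 0: P' = (I − K·H)·P̄ = [17545/241 2210/241 14649/482; 2210/241 5754/241 4551/241; 14649/482 4551/241 21955/964]
step 1: x̄ = F·x = [-8541/241, -8214/241, -5242/241]
step 1: P̄ = F·P·Fᵀ + Q = [249953/241 425997/482 142929/241; 425997/482 1080787/964 117273/482; 142929/241 117273/482 129558/241]
step 1: y = z − H·x̄ = [-8520/241]
step 1: S = H·P̄·Hᵀ + R = [1787785/241]
step 1: K = P̄·Hᵀ·S⁻¹ = [-247163/1787785; -230993/715114; 128472/1787785]
step 1: x' = x̄ + K·y = [-10924185/357557, -8103498/357557, -8685602/357557]
step 1: P' = (I − K·H)·P̄ = [1600716496/1787785 197562835/357557 1192032561/1787785; 197562835/357557 248245077/715114 297128277/715114; 1192032561/1787785 297128277/715114 892600806/1787785]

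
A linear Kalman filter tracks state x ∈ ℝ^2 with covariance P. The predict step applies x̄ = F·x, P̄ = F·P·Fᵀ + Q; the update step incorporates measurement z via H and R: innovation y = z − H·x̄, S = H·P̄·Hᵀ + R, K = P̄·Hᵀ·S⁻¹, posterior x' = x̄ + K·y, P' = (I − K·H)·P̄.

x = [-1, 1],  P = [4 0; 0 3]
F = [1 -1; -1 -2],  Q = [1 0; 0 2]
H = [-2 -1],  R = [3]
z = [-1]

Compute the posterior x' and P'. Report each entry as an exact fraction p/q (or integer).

x̄ = F·x = [-2, -1]
P̄ = F·P·Fᵀ + Q = [8 2; 2 18]
y = z − H·x̄ = [-6]
S = H·P̄·Hᵀ + R = [61]
K = P̄·Hᵀ·S⁻¹ = [-18/61; -22/61]
x' = x̄ + K·y = [-14/61, 71/61]
P' = (I − K·H)·P̄ = [164/61 -274/61; -274/61 614/61]

x' = [-14/61, 71/61]
P' = [164/61 -274/61; -274/61 614/61]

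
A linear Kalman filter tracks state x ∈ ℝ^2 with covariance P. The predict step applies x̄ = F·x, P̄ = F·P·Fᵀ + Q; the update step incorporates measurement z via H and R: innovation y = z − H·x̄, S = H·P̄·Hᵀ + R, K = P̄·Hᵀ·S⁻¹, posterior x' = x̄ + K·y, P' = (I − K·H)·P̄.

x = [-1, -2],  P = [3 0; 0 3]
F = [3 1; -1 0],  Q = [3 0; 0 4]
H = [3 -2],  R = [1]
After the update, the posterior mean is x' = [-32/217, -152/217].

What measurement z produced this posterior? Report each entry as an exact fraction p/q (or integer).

x̄ = F·x = [-5, 1]
P̄ = F·P·Fᵀ + Q = [33 -9; -9 7]
S = H·P̄·Hᵀ + R = [434]
K = P̄·Hᵀ·S⁻¹ = [117/434; -41/434]
x' − x̄ = [1053/217, -369/217] = K·y
y = (KᵀK)⁻¹·Kᵀ·(x' − x̄) = [18]
z = y + H·x̄ = [18] + [-17] = [1]

z = [1]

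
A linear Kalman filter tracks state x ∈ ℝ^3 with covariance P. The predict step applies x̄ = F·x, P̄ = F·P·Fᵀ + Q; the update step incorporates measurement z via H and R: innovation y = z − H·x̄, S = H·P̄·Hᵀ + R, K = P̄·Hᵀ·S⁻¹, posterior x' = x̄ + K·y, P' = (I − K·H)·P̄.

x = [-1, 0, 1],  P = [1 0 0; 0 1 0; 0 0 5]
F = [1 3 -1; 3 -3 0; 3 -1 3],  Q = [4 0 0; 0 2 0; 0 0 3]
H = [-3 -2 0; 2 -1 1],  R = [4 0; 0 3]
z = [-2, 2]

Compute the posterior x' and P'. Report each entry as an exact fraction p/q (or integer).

x̄ = F·x = [-2, -3, 0]
P̄ = F·P·Fᵀ + Q = [19 -6 -15; -6 20 12; -15 12 58]
y = z − H·x̄ = [-14, 3]
S = H·P̄·Hᵀ + R = [183 -47; -47 97]
K = P̄·Hᵀ·S⁻¹ = [-79/409 84/409; -1537/7771 -2347/7771; 2789/15542 3915/15542]
x' = x̄ + K·y = [540/409, -8836/7771, -27301/15542]
P' = (I − K·H)·P̄ = [1780/409 -2512/409 -5820/409; -2512/409 74666/7771 163081/7771; -5820/409 163081/7771 780227/15542]

x' = [540/409, -8836/7771, -27301/15542]
P' = [1780/409 -2512/409 -5820/409; -2512/409 74666/7771 163081/7771; -5820/409 163081/7771 780227/15542]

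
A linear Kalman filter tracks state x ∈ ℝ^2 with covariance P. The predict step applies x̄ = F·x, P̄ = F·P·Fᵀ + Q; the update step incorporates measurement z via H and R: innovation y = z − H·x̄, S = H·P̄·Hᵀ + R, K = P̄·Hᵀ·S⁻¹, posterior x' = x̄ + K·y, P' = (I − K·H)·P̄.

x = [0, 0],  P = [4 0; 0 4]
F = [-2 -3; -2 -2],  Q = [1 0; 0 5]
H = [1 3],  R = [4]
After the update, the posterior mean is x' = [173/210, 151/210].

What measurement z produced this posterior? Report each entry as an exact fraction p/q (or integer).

x̄ = F·x = [0, 0]
P̄ = F·P·Fᵀ + Q = [53 40; 40 37]
S = H·P̄·Hᵀ + R = [630]
K = P̄·Hᵀ·S⁻¹ = [173/630; 151/630]
x' − x̄ = [173/210, 151/210] = K·y
y = (KᵀK)⁻¹·Kᵀ·(x' − x̄) = [3]
z = y + H·x̄ = [3] + [0] = [3]

z = [3]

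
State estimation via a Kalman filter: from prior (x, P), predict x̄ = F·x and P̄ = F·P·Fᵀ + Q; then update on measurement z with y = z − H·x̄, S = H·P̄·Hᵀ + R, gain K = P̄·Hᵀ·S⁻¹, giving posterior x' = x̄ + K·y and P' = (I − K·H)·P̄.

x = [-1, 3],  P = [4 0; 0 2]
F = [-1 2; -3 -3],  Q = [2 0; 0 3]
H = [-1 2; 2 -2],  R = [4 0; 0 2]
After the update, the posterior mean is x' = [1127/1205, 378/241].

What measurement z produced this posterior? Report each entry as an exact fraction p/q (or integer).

z = [1, -2]

x̄ = F·x = [7, -6]
P̄ = F·P·Fᵀ + Q = [14 0; 0 57]
S = H·P̄·Hᵀ + R = [246 -256; -256 286]
K = P̄·Hᵀ·S⁻¹ = [791/1205 826/1205; 171/241 57/241]
x' − x̄ = [-7308/1205, 1824/241] = K·y
y = (KᵀK)⁻¹·Kᵀ·(x' − x̄) = [20, -28]
z = y + H·x̄ = [20, -28] + [-19, 26] = [1, -2]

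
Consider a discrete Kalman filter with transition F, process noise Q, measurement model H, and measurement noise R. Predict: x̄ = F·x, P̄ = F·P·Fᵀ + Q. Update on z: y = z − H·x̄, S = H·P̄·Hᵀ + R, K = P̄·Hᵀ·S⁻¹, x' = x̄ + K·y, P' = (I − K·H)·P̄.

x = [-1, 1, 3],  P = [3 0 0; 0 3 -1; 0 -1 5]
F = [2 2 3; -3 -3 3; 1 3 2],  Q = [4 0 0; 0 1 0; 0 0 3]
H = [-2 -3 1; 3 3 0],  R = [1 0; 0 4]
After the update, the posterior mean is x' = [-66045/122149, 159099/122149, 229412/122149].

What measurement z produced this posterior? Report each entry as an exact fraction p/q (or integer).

z = [-1, 2]

x̄ = F·x = [9, 9, 8]
P̄ = F·P·Fᵀ + Q = [61 12 41; 12 118 -9; 41 -9 41]
S = H·P̄·Hᵀ + R = [1382 -1512; -1512 1831]
K = P̄·Hᵀ·S⁻¹ = [116901/244298 62877/122149; -118917/244298 -23082/122149; 59759/122149 55752/122149]
x' − x̄ = [-1165386/122149, -940242/122149, -747780/122149] = K·y
y = (KᵀK)⁻¹·Kᵀ·(x' − x̄) = [36, -52]
z = y + H·x̄ = [36, -52] + [-37, 54] = [-1, 2]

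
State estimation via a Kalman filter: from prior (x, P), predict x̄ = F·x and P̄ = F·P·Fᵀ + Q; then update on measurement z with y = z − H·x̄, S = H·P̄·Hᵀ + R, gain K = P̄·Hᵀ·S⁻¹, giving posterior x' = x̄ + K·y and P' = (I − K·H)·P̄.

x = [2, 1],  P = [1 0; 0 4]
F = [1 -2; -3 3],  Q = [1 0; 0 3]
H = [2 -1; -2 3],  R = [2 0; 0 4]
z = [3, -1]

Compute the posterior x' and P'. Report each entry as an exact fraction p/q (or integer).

x' = [153/296, -75/148]
P' = [1557/2368 621/1184; 621/1184 453/592]

x̄ = F·x = [0, -3]
P̄ = F·P·Fᵀ + Q = [18 -27; -27 48]
y = z − H·x̄ = [0, 8]
S = H·P̄·Hᵀ + R = [230 -432; -432 832]
K = P̄·Hᵀ·S⁻¹ = [117/296 153/2368; 21/148 369/1184]
x' = x̄ + K·y = [153/296, -75/148]
P' = (I − K·H)·P̄ = [1557/2368 621/1184; 621/1184 453/592]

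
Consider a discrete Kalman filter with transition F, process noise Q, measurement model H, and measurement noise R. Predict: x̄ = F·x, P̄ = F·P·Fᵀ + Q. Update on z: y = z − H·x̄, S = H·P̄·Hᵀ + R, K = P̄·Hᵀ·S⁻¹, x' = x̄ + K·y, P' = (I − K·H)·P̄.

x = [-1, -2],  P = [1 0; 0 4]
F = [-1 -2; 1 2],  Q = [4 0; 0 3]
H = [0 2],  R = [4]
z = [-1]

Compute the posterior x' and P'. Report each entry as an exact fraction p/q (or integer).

x̄ = F·x = [5, -5]
P̄ = F·P·Fᵀ + Q = [21 -17; -17 20]
y = z − H·x̄ = [9]
S = H·P̄·Hᵀ + R = [84]
K = P̄·Hᵀ·S⁻¹ = [-17/42; 10/21]
x' = x̄ + K·y = [19/14, -5/7]
P' = (I − K·H)·P̄ = [152/21 -17/21; -17/21 20/21]

x' = [19/14, -5/7]
P' = [152/21 -17/21; -17/21 20/21]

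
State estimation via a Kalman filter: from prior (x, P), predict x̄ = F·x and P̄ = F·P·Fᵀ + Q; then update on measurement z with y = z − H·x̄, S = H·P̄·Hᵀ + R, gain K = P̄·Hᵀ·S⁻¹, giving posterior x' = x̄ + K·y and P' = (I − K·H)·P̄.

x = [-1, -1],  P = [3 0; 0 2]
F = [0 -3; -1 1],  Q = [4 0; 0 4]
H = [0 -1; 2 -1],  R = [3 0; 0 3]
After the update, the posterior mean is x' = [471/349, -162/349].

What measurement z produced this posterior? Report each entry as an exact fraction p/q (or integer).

z = [1, 3]

x̄ = F·x = [3, 0]
P̄ = F·P·Fᵀ + Q = [22 -6; -6 9]
S = H·P̄·Hᵀ + R = [12 21; 21 124]
K = P̄·Hᵀ·S⁻¹ = [-102/349 158/349; -225/349 -21/349]
x' − x̄ = [-576/349, -162/349] = K·y
y = (KᵀK)⁻¹·Kᵀ·(x' − x̄) = [1, -3]
z = y + H·x̄ = [1, -3] + [0, 6] = [1, 3]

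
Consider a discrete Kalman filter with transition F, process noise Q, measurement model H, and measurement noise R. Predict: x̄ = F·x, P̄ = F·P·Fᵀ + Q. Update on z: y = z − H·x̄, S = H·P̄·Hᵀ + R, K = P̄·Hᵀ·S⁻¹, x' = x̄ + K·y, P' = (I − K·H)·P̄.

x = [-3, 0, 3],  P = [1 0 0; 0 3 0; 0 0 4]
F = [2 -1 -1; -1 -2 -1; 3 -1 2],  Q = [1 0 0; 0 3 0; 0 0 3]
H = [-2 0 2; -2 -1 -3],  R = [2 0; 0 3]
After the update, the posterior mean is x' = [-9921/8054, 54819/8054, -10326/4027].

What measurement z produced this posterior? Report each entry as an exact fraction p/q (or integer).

z = [-3, 3]

x̄ = F·x = [-9, 0, -3]
P̄ = F·P·Fᵀ + Q = [12 8 1; 8 20 -5; 1 -5 31]
S = H·P̄·Hᵀ + R = [166 -110; -110 364]
K = P̄·Hᵀ·S⁻¹ = [-5929/24162 -4115/24162; -5887/24162 -3173/24162; 995/4027 -695/4027]
x' − x̄ = [62565/8054, 54819/8054, 1755/4027] = K·y
y = (KᵀK)⁻¹·Kᵀ·(x' − x̄) = [-15, -24]
z = y + H·x̄ = [-15, -24] + [12, 27] = [-3, 3]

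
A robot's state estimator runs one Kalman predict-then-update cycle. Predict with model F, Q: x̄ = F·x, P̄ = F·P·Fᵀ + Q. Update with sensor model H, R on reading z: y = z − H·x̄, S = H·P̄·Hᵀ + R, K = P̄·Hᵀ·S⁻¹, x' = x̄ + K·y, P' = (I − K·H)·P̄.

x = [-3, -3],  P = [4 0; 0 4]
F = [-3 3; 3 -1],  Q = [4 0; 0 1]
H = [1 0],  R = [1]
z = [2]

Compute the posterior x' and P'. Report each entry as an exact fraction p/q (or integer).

x̄ = F·x = [0, -6]
P̄ = F·P·Fᵀ + Q = [76 -48; -48 41]
y = z − H·x̄ = [2]
S = H·P̄·Hᵀ + R = [77]
K = P̄·Hᵀ·S⁻¹ = [76/77; -48/77]
x' = x̄ + K·y = [152/77, -558/77]
P' = (I − K·H)·P̄ = [76/77 -48/77; -48/77 853/77]

x' = [152/77, -558/77]
P' = [76/77 -48/77; -48/77 853/77]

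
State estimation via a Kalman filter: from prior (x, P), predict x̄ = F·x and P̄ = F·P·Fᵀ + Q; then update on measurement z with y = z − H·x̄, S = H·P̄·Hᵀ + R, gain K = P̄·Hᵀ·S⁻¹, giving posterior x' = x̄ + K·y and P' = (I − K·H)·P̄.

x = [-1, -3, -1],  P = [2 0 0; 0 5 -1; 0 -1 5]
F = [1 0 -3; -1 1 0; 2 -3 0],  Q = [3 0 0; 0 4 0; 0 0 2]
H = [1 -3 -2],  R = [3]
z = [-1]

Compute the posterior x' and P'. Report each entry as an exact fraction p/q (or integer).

x' = [601/158, -143/79, 408/79]
P' = [4651/158 -92/79 1258/79; -92/79 851/79 -1327/79; 1258/79 -1327/79 2663/79]

x̄ = F·x = [2, -2, 7]
P̄ = F·P·Fᵀ + Q = [50 1 -5; 1 11 -19; -5 -19 55]
y = z − H·x̄ = [5]
S = H·P̄·Hᵀ + R = [158]
K = P̄·Hᵀ·S⁻¹ = [57/158; 3/79; -29/79]
x' = x̄ + K·y = [601/158, -143/79, 408/79]
P' = (I − K·H)·P̄ = [4651/158 -92/79 1258/79; -92/79 851/79 -1327/79; 1258/79 -1327/79 2663/79]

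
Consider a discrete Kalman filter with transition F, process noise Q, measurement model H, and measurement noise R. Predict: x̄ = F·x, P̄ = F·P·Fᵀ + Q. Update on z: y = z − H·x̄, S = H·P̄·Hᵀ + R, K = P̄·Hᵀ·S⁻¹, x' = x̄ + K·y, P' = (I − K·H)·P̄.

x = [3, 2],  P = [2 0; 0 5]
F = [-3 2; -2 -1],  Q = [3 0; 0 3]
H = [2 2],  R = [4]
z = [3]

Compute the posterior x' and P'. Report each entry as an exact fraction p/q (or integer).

x̄ = F·x = [-5, -8]
P̄ = F·P·Fᵀ + Q = [41 2; 2 16]
y = z − H·x̄ = [29]
S = H·P̄·Hᵀ + R = [248]
K = P̄·Hᵀ·S⁻¹ = [43/124; 9/62]
x' = x̄ + K·y = [627/124, -235/62]
P' = (I − K·H)·P̄ = [693/62 -325/31; -325/31 334/31]

x' = [627/124, -235/62]
P' = [693/62 -325/31; -325/31 334/31]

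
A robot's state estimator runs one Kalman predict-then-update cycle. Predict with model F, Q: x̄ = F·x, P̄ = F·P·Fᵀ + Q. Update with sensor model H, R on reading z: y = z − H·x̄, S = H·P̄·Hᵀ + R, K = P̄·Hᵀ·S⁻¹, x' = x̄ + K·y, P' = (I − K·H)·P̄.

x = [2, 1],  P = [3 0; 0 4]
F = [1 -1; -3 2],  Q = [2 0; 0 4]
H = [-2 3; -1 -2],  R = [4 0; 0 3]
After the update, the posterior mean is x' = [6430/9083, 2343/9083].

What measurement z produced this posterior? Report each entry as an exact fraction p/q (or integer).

z = [-1, -2]

x̄ = F·x = [1, -4]
P̄ = F·P·Fᵀ + Q = [9 -17; -17 47]
S = H·P̄·Hᵀ + R = [667 -281; -281 132]
K = P̄·Hᵀ·S⁻¹ = [-2083/9083 -2714/9083; 1463/9083 -2184/9083]
x' − x̄ = [-2653/9083, 38675/9083] = K·y
y = (KᵀK)⁻¹·Kᵀ·(x' − x̄) = [13, -9]
z = y + H·x̄ = [13, -9] + [-14, 7] = [-1, -2]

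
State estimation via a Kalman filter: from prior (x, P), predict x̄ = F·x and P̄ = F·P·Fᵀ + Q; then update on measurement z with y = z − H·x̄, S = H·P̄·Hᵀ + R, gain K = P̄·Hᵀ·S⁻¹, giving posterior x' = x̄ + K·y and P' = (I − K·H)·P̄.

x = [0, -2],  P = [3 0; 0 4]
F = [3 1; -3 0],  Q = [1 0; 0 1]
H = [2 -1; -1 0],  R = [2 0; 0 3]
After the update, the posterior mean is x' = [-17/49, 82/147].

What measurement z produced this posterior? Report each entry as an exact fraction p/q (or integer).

z = [-2, -3]

x̄ = F·x = [-2, 0]
P̄ = F·P·Fᵀ + Q = [32 -27; -27 28]
S = H·P̄·Hᵀ + R = [266 -91; -91 35]
K = P̄·Hᵀ·S⁻¹ = [13/49 -11/49; -59/147 -40/147]
x' − x̄ = [81/49, 82/147] = K·y
y = (KᵀK)⁻¹·Kᵀ·(x' − x̄) = [2, -5]
z = y + H·x̄ = [2, -5] + [-4, 2] = [-2, -3]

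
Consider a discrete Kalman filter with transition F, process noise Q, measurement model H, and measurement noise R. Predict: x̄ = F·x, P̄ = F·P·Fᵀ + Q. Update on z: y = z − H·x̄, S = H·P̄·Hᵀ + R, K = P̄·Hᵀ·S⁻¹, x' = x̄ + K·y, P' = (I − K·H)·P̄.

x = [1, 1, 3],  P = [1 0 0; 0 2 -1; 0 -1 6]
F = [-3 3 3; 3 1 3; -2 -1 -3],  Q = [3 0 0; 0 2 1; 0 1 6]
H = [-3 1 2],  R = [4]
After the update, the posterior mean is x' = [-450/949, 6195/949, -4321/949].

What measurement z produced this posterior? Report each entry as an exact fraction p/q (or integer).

z = [-1]

x̄ = F·x = [9, 13, -12]
P̄ = F·P·Fᵀ + Q = [66 39 -42; 39 61 -55; -42 -55 60]
S = H·P̄·Hᵀ + R = [949]
K = P̄·Hᵀ·S⁻¹ = [-243/949; -166/949; 191/949]
x' − x̄ = [-8991/949, -6142/949, 7067/949] = K·y
y = (KᵀK)⁻¹·Kᵀ·(x' − x̄) = [37]
z = y + H·x̄ = [37] + [-38] = [-1]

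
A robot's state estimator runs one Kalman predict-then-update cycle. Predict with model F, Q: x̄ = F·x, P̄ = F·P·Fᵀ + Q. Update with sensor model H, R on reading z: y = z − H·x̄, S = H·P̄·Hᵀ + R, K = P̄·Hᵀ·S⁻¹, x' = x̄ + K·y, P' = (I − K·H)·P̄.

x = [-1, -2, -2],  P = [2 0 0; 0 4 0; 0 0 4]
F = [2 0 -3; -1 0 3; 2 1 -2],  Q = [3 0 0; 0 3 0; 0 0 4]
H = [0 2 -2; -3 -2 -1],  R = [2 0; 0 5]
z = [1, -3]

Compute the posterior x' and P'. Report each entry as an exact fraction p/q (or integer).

x' = [47693/19928, -13931/9964, -4557/2491]
P' = [70285/19928 -32179/9964 -7633/2491; -32179/9964 17431/4982 7922/2491; -7633/2491 7922/2491 8360/2491]

x̄ = F·x = [4, -5, 0]
P̄ = F·P·Fᵀ + Q = [47 -40 32; -40 41 -28; 32 -28 32]
y = z − H·x̄ = [11, -1]
S = H·P̄·Hᵀ + R = [518 276; 276 224]
K = P̄·Hᵀ·S⁻¹ = [-1647/9964 -4215/19928; 1587/4982 -975/9964; -438/2491 -261/2491]
x' = x̄ + K·y = [47693/19928, -13931/9964, -4557/2491]
P' = (I − K·H)·P̄ = [70285/19928 -32179/9964 -7633/2491; -32179/9964 17431/4982 7922/2491; -7633/2491 7922/2491 8360/2491]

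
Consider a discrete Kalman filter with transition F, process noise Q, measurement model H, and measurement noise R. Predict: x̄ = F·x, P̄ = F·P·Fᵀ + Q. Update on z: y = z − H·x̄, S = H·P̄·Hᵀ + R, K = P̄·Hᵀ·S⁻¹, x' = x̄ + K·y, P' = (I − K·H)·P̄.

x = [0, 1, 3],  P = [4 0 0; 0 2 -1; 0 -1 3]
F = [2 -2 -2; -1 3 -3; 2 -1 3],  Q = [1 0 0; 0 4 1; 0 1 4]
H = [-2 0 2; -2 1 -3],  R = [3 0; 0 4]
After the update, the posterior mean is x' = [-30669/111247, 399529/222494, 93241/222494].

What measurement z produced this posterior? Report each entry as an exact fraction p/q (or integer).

x̄ = F·x = [-8, -6, 8]
P̄ = F·P·Fᵀ + Q = [29 -2 6; -2 71 -52; 6 -52 55]
S = H·P̄·Hᵀ + R = [291 -302; -302 1078]
K = P̄·Hᵀ·S⁻¹ = [-36572/111247 -18295/111247; -19019/111247 37021/222494; 18243/111247 -37043/222494]
x' − x̄ = [859307/111247, 1734493/222494, -1686711/222494] = K·y
y = (KᵀK)⁻¹·Kᵀ·(x' − x̄) = [-31, 15]
z = y + H·x̄ = [-31, 15] + [32, -14] = [1, 1]

z = [1, 1]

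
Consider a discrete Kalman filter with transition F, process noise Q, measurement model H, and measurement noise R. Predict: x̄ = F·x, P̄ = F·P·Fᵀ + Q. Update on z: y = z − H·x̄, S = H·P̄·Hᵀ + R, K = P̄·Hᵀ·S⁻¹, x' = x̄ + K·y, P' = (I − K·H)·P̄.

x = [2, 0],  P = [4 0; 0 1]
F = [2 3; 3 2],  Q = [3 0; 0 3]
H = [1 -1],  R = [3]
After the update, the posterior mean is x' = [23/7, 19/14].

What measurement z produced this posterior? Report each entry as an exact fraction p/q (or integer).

x̄ = F·x = [4, 6]
P̄ = F·P·Fᵀ + Q = [28 30; 30 43]
S = H·P̄·Hᵀ + R = [14]
K = P̄·Hᵀ·S⁻¹ = [-1/7; -13/14]
x' − x̄ = [-5/7, -65/14] = K·y
y = (KᵀK)⁻¹·Kᵀ·(x' − x̄) = [5]
z = y + H·x̄ = [5] + [-2] = [3]

z = [3]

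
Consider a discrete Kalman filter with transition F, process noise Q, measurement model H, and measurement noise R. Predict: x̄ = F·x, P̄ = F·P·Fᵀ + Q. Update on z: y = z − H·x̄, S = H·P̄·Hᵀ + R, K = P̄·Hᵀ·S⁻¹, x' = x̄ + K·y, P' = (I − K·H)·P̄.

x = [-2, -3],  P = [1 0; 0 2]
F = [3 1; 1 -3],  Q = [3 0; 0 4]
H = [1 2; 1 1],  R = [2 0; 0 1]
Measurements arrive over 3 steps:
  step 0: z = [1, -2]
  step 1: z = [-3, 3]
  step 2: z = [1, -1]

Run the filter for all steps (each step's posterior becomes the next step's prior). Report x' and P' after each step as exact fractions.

step 0: x' = [-3019/471, 1873/471], P' = [1906/471 -1258/471; -1258/471 985/471]
step 1: x' = [1172381/426361, -754121/426361], P' = [1017446/426361 -636638/426361; -636638/426361 537125/426361]
step 2: x' = [-23161481/25954319, 15923769/25954319], P' = [558761026/233588871 -116633786/77862957; -116633786/77862957 32775645/25954319]

step 0: x̄ = F·x = [-9, 7]
step 0: P̄ = F·P·Fᵀ + Q = [14 -3; -3 23]
step 0: y = z − H·x̄ = [-4, 0]
step 0: S = H·P̄·Hᵀ + R = [96 51; 51 32]
step 0: K = P̄·Hᵀ·S⁻¹ = [-305/471 216/157; 356/471 -91/157]
step 0: x' = x̄ + K·y = [-3019/471, 1873/471]
step 0: P' = (I − K·H)·P̄ = [1906/471 -1258/471; -1258/471 985/471]
step 1: x̄ = F·x = [-7184/471, -8638/471]
step 1: P̄ = F·P·Fᵀ + Q = [12004/471 12827/471; 12827/471 20203/471]
step 1: y = z − H·x̄ = [23047/471, 5745/157]
step 1: S = H·P̄·Hᵀ + R = [145066/471 30297/157; 30297/157 19444/157]
step 1: K = P̄·Hᵀ·S⁻¹ = [-127915/426361 380808/426361; 218806/426361 -99513/426361]
step 1: x' = x̄ + K·y = [1172381/426361, -754121/426361]
step 1: P' = (I − K·H)·P̄ = [1017446/426361 -636638/426361; -636638/426361 537125/426361]
step 2: x̄ = F·x = [2763022/426361, 3434744/426361]
step 2: P̄ = F·P·Fᵀ + Q = [7153394/426361 6534067/426361; 6534067/426361 11376843/426361]
step 2: y = z − H·x̄ = [-9206149/426361, -6624127/426361]
step 2: S = H·P̄·Hᵀ + R = [79649756/426361 49509281/426361; 49509281/426361 32024732/426361]
step 2: K = P̄·Hᵀ·S⁻¹ = [-70520845/233588871 208859668/233588871; 40010042/77862957 -18306851/77862957]
step 2: x' = x̄ + K·y = [-23161481/25954319, 15923769/25954319]
step 2: P' = (I − K·H)·P̄ = [558761026/233588871 -116633786/77862957; -116633786/77862957 32775645/25954319]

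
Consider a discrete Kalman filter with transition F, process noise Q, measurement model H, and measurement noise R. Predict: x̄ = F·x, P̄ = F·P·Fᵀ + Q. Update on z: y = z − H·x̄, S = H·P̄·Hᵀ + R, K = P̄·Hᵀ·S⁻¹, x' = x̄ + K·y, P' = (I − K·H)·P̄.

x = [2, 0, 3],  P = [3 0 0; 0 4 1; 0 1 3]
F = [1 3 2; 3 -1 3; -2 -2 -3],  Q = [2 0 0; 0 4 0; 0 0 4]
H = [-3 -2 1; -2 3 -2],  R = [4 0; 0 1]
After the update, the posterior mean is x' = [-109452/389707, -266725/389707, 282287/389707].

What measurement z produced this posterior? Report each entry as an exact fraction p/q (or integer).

x̄ = F·x = [8, 15, -13]
P̄ = F·P·Fᵀ + Q = [65 22 -61; 22 56 -40; -61 -40 71]
S = H·P̄·Hᵀ + R = [1674 -722; -722 777]
K = P̄·Hᵀ·S⁻¹ = [-95612/389707 -59754/389707; -11049/389707 92050/389707; 79219/389707 3394/389707]
x' − x̄ = [-3227108/389707, -6112330/389707, 5348478/389707] = K·y
y = (KᵀK)⁻¹·Kᵀ·(x' − x̄) = [70, -58]
z = y + H·x̄ = [70, -58] + [-67, 55] = [3, -3]

z = [3, -3]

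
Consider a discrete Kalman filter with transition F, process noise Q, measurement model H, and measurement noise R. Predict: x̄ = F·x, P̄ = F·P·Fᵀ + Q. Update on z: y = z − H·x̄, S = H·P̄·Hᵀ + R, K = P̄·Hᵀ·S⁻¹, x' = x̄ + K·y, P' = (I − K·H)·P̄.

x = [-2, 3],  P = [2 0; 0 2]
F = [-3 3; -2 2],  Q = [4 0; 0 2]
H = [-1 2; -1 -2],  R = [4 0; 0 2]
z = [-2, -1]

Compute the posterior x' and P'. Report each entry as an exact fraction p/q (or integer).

x' = [557/397, -23/397]
P' = [472/397 -48/397; -48/397 126/397]

x̄ = F·x = [15, 10]
P̄ = F·P·Fᵀ + Q = [40 24; 24 18]
y = z − H·x̄ = [-7, 34]
S = H·P̄·Hᵀ + R = [20 -32; -32 210]
K = P̄·Hᵀ·S⁻¹ = [-142/397 -188/397; 75/397 -102/397]
x' = x̄ + K·y = [557/397, -23/397]
P' = (I − K·H)·P̄ = [472/397 -48/397; -48/397 126/397]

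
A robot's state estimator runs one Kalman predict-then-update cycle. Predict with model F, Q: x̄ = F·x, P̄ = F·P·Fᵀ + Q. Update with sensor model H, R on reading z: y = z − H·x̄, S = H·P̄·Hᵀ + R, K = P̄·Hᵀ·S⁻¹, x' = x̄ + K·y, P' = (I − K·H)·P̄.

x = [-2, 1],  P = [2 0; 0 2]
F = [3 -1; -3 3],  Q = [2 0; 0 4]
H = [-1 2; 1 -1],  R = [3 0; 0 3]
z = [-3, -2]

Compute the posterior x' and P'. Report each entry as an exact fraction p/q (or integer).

x̄ = F·x = [-7, 9]
P̄ = F·P·Fᵀ + Q = [22 -24; -24 40]
y = z − H·x̄ = [-28, 14]
S = H·P̄·Hᵀ + R = [281 -174; -174 113]
K = P̄·Hᵀ·S⁻¹ = [94/1477 746/1477; 88/211 16/211]
x' = x̄ + K·y = [-361/211, -341/211]
P' = (I − K·H)·P̄ = [4758/1477 360/211; 360/211 312/211]

x' = [-361/211, -341/211]
P' = [4758/1477 360/211; 360/211 312/211]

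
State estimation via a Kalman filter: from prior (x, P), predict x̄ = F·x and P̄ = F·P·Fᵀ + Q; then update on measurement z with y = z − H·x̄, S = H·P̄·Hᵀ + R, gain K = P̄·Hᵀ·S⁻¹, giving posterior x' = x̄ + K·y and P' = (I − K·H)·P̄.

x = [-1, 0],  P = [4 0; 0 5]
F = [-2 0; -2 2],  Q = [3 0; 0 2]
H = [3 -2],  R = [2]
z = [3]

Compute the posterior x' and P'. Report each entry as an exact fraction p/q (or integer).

x' = [291/133, 34/19]
P' = [1902/133 404/19; 404/19 610/19]

x̄ = F·x = [2, 2]
P̄ = F·P·Fᵀ + Q = [19 16; 16 38]
y = z − H·x̄ = [1]
S = H·P̄·Hᵀ + R = [133]
K = P̄·Hᵀ·S⁻¹ = [25/133; -4/19]
x' = x̄ + K·y = [291/133, 34/19]
P' = (I − K·H)·P̄ = [1902/133 404/19; 404/19 610/19]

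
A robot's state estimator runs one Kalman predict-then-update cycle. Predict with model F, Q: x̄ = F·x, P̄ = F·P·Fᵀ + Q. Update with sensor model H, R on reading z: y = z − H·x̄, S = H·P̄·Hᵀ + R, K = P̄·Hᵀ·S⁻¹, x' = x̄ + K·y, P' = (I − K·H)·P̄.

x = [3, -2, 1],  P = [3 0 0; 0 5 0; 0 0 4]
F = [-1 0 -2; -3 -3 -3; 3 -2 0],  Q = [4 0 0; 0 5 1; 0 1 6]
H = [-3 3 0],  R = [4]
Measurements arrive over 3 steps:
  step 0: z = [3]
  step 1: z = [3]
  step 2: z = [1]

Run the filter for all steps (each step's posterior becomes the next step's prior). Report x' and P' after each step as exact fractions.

step 0: x' = [-1495/317, -1182/317, 4238/317], P' = [6841/317 6861/317 -3438/317; 6861/317 7021/317 -3412/317; -3438/317 -3412/317 32081/634]
step 1: x' = [-65593965/2838517, -5703600/258047, -15682989/2838517], P' = [481317695/2838517 43776093/258047 47399131/2838517; 43776093/258047 43910617/258047 4287617/258047; 47399131/2838517 4287617/258047 33445127/2838517]
step 2: x' = [708468288867/113253288553, 747555959238/113253288553, -257137238355/113253288553], P' = [4350313851987/113253288553 4362244896075/113253288553 93418400317/113253288553; 4362244896075/113253288553 4424505688823/113253288553 83648312857/113253288553; 93418400317/113253288553 83648312857/113253288553 1133711081036/113253288553]

step 0: x̄ = F·x = [-5, -6, 13]
step 0: P̄ = F·P·Fᵀ + Q = [23 33 -9; 33 113 4; -9 4 53]
step 0: y = z − H·x̄ = [6]
step 0: S = H·P̄·Hᵀ + R = [634]
step 0: K = P̄·Hᵀ·S⁻¹ = [15/317; 120/317; 39/634]
step 0: x' = x̄ + K·y = [-1495/317, -1182/317, 4238/317]
step 0: P' = (I − K·H)·P̄ = [6841/317 6861/317 -3438/317; 6861/317 7021/317 -3412/317; -3438/317 -3412/317 32081/634]
step 1: x̄ = F·x = [-6981/317, -4683/317, -2121/317]
step 1: P̄ = F·P·Fᵀ + Q = [58519/317 85935/317 179/317; 85935/317 541811/634 -29239/317; 179/317 -29239/317 9223/317]
step 1: y = z − H·x̄ = [-5943/317]
step 1: S = H·P̄·Hᵀ + R = [2838517/634]
step 1: K = P̄·Hᵀ·S⁻¹ = [164496/2838517; 100893/258047; -176508/2838517]
step 1: x' = x̄ + K·y = [-65593965/2838517, -5703600/258047, -15682989/2838517]
step 1: P' = (I − K·H)·P̄ = [481317695/2838517 43776093/258047 47399131/2838517; 43776093/258047 43910617/258047 4287617/258047; 47399131/2838517 4287617/258047 33445127/2838517]
step 2: x̄ = F·x = [96959943/2838517, 39277242/258047, -71302695/2838517]
step 2: P̄ = F·P·Fᵀ + Q = [816048795/2838517 345346347/258047 -576618677/2838517; 345346347/258047 1760364364/258047 -274467322/258047; -576618677/2838517 -274467322/258047 502513229/2838517]
step 2: y = z − H·x̄ = [-1002430640/2838517]
step 2: S = H·P̄·Hᵀ + R = [113253288553/2838517]
step 2: K = P̄·Hᵀ·S⁻¹ = [8948283066/113253288553; 46695594561/113253288553; -7327565595/113253288553]
step 2: x' = x̄ + K·y = [708468288867/113253288553, 747555959238/113253288553, -257137238355/113253288553]
step 2: P' = (I − K·H)·P̄ = [4350313851987/113253288553 4362244896075/113253288553 93418400317/113253288553; 4362244896075/113253288553 4424505688823/113253288553 83648312857/113253288553; 93418400317/113253288553 83648312857/113253288553 1133711081036/113253288553]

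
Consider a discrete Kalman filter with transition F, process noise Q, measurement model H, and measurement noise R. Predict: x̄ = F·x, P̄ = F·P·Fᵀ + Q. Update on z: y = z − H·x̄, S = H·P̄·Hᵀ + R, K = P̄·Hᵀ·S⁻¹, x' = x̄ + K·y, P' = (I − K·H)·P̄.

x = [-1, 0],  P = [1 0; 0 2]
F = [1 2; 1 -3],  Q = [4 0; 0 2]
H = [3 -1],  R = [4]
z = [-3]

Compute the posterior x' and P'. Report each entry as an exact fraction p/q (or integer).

x̄ = F·x = [-1, -1]
P̄ = F·P·Fᵀ + Q = [13 -11; -11 21]
y = z − H·x̄ = [-1]
S = H·P̄·Hᵀ + R = [208]
K = P̄·Hᵀ·S⁻¹ = [25/104; -27/104]
x' = x̄ + K·y = [-129/104, -77/104]
P' = (I − K·H)·P̄ = [51/52 103/52; 103/52 363/52]

x' = [-129/104, -77/104]
P' = [51/52 103/52; 103/52 363/52]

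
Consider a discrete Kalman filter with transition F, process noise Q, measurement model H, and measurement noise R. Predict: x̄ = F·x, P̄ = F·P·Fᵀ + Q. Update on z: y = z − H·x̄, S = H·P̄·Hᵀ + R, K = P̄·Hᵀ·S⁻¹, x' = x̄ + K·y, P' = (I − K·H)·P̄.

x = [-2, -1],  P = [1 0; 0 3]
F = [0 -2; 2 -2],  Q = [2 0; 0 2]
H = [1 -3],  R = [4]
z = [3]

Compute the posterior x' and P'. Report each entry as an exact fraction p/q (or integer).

x' = [163/54, -1/18]
P' = [257/27 31/9; 31/9 5/3]

x̄ = F·x = [2, -2]
P̄ = F·P·Fᵀ + Q = [14 12; 12 18]
y = z − H·x̄ = [-5]
S = H·P̄·Hᵀ + R = [108]
K = P̄·Hᵀ·S⁻¹ = [-11/54; -7/18]
x' = x̄ + K·y = [163/54, -1/18]
P' = (I − K·H)·P̄ = [257/27 31/9; 31/9 5/3]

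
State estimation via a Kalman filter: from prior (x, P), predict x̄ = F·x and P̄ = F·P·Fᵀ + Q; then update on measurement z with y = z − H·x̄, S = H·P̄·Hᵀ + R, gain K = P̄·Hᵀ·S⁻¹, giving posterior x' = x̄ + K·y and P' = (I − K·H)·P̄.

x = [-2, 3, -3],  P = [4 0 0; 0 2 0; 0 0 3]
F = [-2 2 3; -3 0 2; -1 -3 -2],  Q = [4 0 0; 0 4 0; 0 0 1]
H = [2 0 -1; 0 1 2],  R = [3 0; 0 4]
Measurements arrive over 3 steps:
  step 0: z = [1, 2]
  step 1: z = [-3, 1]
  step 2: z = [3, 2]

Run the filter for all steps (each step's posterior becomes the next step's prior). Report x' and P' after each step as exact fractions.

step 0: x̄ = F·x = [1, 0, -1]
step 0: P̄ = F·P·Fᵀ + Q = [55 42 -22; 42 52 0; -22 0 35]
step 0: y = z − H·x̄ = [-2, 4]
step 0: S = H·P̄·Hᵀ + R = [346 -74; -74 196]
step 0: K = P̄·Hᵀ·S⁻¹ = [6431/15585 2269/15585; 5078/15585 6052/15585; -2576/15585 9187/31170]
step 0: x' = x̄ + K·y = [3933/5195, 4684/5195, 2647/5195]
step 0: P' = (I − K·H)·P̄ = [12821/15585 -3622/15585 6349/15585; -3622/15585 69164/15585 -22478/15585; 6349/15585 -22478/15585 20426/15585]
step 1: x̄ = F·x = [9443/5195, -1301/1039, -23279/5195]
step 1: P̄ = F·P·Fᵀ + Q = [85722/5195 3251/1039 -75941/5195; 3251/1039 36649/3117 16885/3117; -75941/5195 16885/3117 466514/15585]
step 1: y = z − H·x̄ = [-11550/1039, 58258/5195]
step 1: S = H·P̄·Hᵀ + R = [490645/3117 -122081/1039; -122081/1039 816447/5195]
step 1: K = P̄·Hᵀ·S⁻¹ = [5735772/14198675 385921/2839735; 7238373/28397350 5696287/17038410; -8459183/56794700 3453611/11358940]
step 1: x' = x̄ + K·y = [-16313343/14198675, -14335993/42596025, 8296263/14198675]
step 1: P' = (I − K·H)·P̄ = [11530587/14198675 -3989296/14198675 5853858/14198675; -3989296/14198675 169979779/42596025 -37672303/28397350; 5853858/14198675 -37672303/28397350 72208413/56794700]
step 2: x̄ = F·x = [143874439/42596025, 13106511/2839735, 2811362/2839735]
step 2: P̄ = F·P·Fᵀ + Q = [2731919239/170384100 19994863/5679470 -38088872/2839735; 19994863/5679470 6501284/567947 2516481/567947; -38088872/2839735 2516481/567947 15252914/567947]
step 2: y = z − H·x̄ = [-117790373/42596025, -2609953/567947]
step 2: S = H·P̄·Hᵀ + R = [6289008184/42596025 -59494434/567947; -59494434/567947 79850652/567947]
step 2: K = P̄·Hᵀ·S⁻¹ = [56128289939/138928648948 56372209489/416785946844; 8854274235/34732162237 34842145213/104196486711; -10341635085/69464324474 31532666657/104196486711]
step 2: x' = x̄ + K·y = [170767497475/104196486711, 247340311387/104196486711, 2292227257/208392973422]
step 2: P' = (I − K·H)·P̄ = [338213818865/416785946844 -58528609301/208392973422 171273028279/416785946844; -58528609301/208392973422 415802735684/104196486711 -138217077416/104196486711; 171273028279/416785946844 -138217077416/104196486711 132173872022/104196486711]

step 0: x' = [3933/5195, 4684/5195, 2647/5195], P' = [12821/15585 -3622/15585 6349/15585; -3622/15585 69164/15585 -22478/15585; 6349/15585 -22478/15585 20426/15585]
step 1: x' = [-16313343/14198675, -14335993/42596025, 8296263/14198675], P' = [11530587/14198675 -3989296/14198675 5853858/14198675; -3989296/14198675 169979779/42596025 -37672303/28397350; 5853858/14198675 -37672303/28397350 72208413/56794700]
step 2: x' = [170767497475/104196486711, 247340311387/104196486711, 2292227257/208392973422], P' = [338213818865/416785946844 -58528609301/208392973422 171273028279/416785946844; -58528609301/208392973422 415802735684/104196486711 -138217077416/104196486711; 171273028279/416785946844 -138217077416/104196486711 132173872022/104196486711]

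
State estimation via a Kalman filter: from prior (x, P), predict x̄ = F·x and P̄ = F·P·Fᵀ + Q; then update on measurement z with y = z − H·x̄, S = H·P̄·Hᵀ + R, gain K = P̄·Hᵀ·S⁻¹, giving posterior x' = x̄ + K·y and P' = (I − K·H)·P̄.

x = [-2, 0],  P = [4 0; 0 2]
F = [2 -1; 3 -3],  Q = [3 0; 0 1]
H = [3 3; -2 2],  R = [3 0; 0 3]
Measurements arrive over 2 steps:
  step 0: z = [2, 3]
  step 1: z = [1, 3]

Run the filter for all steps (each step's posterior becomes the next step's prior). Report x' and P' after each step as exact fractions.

step 0: x' = [-5242/13531, 14024/13531], P' = [3378/13531 -1185/13531; -1185/13531 3480/13531]
step 1: x' = [-1564538/3560339, 2416834/3560339], P' = [4325733/17801695 -1467711/17801695; -1467711/17801695 4428507/17801695]

step 0: x̄ = F·x = [-4, -6]
step 0: P̄ = F·P·Fᵀ + Q = [21 30; 30 55]
step 0: y = z − H·x̄ = [32, 7]
step 0: S = H·P̄·Hᵀ + R = [1227 204; 204 67]
step 0: K = P̄·Hᵀ·S⁻¹ = [2193/13531 -3042/13531; 2295/13531 3110/13531]
step 0: x' = x̄ + K·y = [-5242/13531, 14024/13531]
step 0: P' = (I − K·H)·P̄ = [3378/13531 -1185/13531; -1185/13531 3480/13531]
step 1: x̄ = F·x = [-24508/13531, -57798/13531]
step 1: P̄ = F·P·Fᵀ + Q = [62325/13531 41373/13531; 41373/13531 96583/13531]
step 1: y = z − H·x̄ = [37207/1933, 107173/13531]
step 1: S = H·P̄·Hᵀ + R = [316497/1933 29364/1933; 29364/1933 345241/13531]
step 1: K = P̄·Hᵀ·S⁻¹ = [2858022/17801695 -3862296/17801695; 2960796/17801695 3930812/17801695]
step 1: x' = x̄ + K·y = [-1564538/3560339, 2416834/3560339]
step 1: P' = (I − K·H)·P̄ = [4325733/17801695 -1467711/17801695; -1467711/17801695 4428507/17801695]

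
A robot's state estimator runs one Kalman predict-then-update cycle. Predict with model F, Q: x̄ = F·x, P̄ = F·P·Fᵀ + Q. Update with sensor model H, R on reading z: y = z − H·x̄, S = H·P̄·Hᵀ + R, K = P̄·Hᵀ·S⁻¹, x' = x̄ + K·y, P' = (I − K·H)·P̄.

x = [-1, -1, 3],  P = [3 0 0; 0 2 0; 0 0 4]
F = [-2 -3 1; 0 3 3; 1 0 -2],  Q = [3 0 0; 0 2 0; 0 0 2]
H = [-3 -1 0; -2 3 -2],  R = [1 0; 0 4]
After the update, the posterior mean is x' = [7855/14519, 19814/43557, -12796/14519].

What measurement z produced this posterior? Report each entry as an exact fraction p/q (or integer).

z = [-2, 2]

x̄ = F·x = [8, 6, -7]
P̄ = F·P·Fᵀ + Q = [37 -6 -14; -6 56 -24; -14 -24 21]
S = H·P̄·Hᵀ + R = [354 -36; -36 988]
K = P̄·Hᵀ·S⁻¹ = [-8837/29038 -2203/29038; -3667/43557 3306/14519; 2588/14519 -2339/29038]
x' − x̄ = [-108297/14519, -241528/43557, 88837/14519] = K·y
y = (KᵀK)⁻¹·Kᵀ·(x' − x̄) = [28, -14]
z = y + H·x̄ = [28, -14] + [-30, 16] = [-2, 2]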